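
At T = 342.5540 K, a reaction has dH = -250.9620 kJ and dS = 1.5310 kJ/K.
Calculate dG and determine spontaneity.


T*dS = 342.5540 * 1.5310 = 524.4502 kJ
dG = -250.9620 - 524.4502 = -775.4122 kJ (spontaneous)

dG = -775.4122 kJ, spontaneous


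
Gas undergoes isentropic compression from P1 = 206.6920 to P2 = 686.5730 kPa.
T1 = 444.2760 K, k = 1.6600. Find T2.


(k-1)/k = 0.3976
(P2/P1)^exp = 1.6117
T2 = 444.2760 * 1.6117 = 716.0474 K

716.0474 K


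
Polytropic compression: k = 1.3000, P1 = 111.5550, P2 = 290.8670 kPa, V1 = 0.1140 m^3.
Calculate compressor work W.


(k-1)/k = 0.2308
(P2/P1)^exp = 1.2475
W = 4.3333 * 111.5550 * 0.1140 * (1.2475 - 1) = 13.6404 kJ

13.6404 kJ


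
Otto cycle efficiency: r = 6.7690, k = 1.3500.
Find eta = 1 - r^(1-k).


r^(k-1) = 1.9529
eta = 1 - 1/1.9529 = 0.4879 = 48.7945%

48.7945%


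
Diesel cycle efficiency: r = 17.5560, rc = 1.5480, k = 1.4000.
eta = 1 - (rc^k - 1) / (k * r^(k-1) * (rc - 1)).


r^(k-1) = 3.1461
rc^k = 1.8437
eta = 0.6505 = 65.0469%

65.0469%


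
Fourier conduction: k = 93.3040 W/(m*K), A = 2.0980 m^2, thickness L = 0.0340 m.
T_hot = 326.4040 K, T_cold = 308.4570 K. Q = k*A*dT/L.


dT = 17.9470 K
Q = 93.3040 * 2.0980 * 17.9470 / 0.0340 = 103328.1591 W

103328.1591 W


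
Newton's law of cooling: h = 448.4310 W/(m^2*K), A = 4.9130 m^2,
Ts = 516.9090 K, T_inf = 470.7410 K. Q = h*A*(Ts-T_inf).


dT = 46.1680 K
Q = 448.4310 * 4.9130 * 46.1680 = 101714.6369 W

101714.6369 W


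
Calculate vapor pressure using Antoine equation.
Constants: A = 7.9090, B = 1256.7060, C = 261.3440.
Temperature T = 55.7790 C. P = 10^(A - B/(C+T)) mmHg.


C+T = 317.1230
B/(C+T) = 3.9628
log10(P) = 7.9090 - 3.9628 = 3.9462
P = 10^3.9462 = 8834.1626 mmHg

8834.1626 mmHg


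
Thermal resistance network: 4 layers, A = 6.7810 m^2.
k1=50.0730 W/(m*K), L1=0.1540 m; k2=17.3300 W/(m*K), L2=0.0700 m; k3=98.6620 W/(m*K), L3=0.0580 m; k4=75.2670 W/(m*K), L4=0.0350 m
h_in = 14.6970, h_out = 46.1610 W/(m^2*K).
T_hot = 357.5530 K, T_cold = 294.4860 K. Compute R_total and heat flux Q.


R_conv_in = 1/(14.6970*6.7810) = 0.0100
R_1 = 0.1540/(50.0730*6.7810) = 0.0005
R_2 = 0.0700/(17.3300*6.7810) = 0.0006
R_3 = 0.0580/(98.6620*6.7810) = 8.6693e-05
R_4 = 0.0350/(75.2670*6.7810) = 6.8576e-05
R_conv_out = 1/(46.1610*6.7810) = 0.0032
R_total = 0.0144 K/W
Q = 63.0670 / 0.0144 = 4369.5561 W

R_total = 0.0144 K/W, Q = 4369.5561 W


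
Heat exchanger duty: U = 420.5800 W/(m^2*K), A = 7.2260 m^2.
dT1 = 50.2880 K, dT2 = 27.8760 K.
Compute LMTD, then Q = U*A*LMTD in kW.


LMTD = 37.9864 K
Q = 420.5800 * 7.2260 * 37.9864 = 115444.9391 W = 115.4449 kW

115.4449 kW


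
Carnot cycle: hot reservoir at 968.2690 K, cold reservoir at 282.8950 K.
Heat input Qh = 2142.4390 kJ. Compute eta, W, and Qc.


eta = 1 - 282.8950/968.2690 = 0.7078
W = 0.7078 * 2142.4390 = 1516.4918 kJ
Qc = 2142.4390 - 1516.4918 = 625.9472 kJ

eta = 70.7834%, W = 1516.4918 kJ, Qc = 625.9472 kJ


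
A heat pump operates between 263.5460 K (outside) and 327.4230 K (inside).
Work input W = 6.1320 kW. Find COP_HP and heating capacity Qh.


COP = 327.4230 / 63.8770 = 5.1258
Qh = 5.1258 * 6.1320 = 31.4316 kW

COP = 5.1258, Qh = 31.4316 kW


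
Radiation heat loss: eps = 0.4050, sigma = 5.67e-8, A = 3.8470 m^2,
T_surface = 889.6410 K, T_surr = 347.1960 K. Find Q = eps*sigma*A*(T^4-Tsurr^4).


T^4 = 6.2641e+11
Tsurr^4 = 1.4531e+10
Q = 0.4050 * 5.67e-8 * 3.8470 * 6.1188e+11 = 54053.7993 W

54053.7993 W


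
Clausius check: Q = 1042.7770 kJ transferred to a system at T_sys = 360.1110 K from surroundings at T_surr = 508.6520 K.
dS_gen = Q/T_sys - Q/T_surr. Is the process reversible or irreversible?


dS_sys = 1042.7770/360.1110 = 2.8957 kJ/K
dS_surr = -1042.7770/508.6520 = -2.0501 kJ/K
dS_gen = 2.8957 - 2.0501 = 0.8456 kJ/K (irreversible)

dS_gen = 0.8456 kJ/K, irreversible


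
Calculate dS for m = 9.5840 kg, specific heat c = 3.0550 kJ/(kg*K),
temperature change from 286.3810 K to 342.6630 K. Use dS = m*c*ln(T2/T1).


T2/T1 = 1.1965
ln(T2/T1) = 0.1794
dS = 9.5840 * 3.0550 * 0.1794 = 5.2534 kJ/K

5.2534 kJ/K


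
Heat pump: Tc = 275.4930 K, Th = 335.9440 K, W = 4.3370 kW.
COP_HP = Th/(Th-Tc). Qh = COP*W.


COP = 335.9440 / 60.4510 = 5.5573
Qh = 5.5573 * 4.3370 = 24.1020 kW

COP = 5.5573, Qh = 24.1020 kW


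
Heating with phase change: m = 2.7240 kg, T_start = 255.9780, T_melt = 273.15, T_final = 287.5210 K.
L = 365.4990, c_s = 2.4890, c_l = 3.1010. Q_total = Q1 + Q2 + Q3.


Q1 (sensible, solid) = 2.7240 * 2.4890 * 17.1720 = 116.4268 kJ
Q2 (latent) = 2.7240 * 365.4990 = 995.6193 kJ
Q3 (sensible, liquid) = 2.7240 * 3.1010 * 14.3710 = 121.3936 kJ
Q_total = 1233.4397 kJ

1233.4397 kJ


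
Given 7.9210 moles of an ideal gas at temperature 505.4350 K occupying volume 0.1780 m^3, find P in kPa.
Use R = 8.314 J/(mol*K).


P = nRT/V = 7.9210 * 8.314 * 505.4350 / 0.1780
= 33285.5200 / 0.1780 = 186997.3033 Pa = 186.9973 kPa

186.9973 kPa


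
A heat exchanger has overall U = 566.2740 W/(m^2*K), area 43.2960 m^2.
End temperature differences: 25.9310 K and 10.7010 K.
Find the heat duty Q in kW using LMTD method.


LMTD = 17.2071 K
Q = 566.2740 * 43.2960 * 17.2071 = 421872.2829 W = 421.8723 kW

421.8723 kW


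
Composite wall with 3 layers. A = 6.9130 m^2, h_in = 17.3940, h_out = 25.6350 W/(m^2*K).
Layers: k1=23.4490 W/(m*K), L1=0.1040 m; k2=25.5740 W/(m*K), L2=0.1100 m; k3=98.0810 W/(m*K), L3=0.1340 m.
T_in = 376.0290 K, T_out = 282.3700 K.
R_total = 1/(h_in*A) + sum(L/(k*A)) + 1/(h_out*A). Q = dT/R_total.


R_conv_in = 1/(17.3940*6.9130) = 0.0083
R_1 = 0.1040/(23.4490*6.9130) = 0.0006
R_2 = 0.1100/(25.5740*6.9130) = 0.0006
R_3 = 0.1340/(98.0810*6.9130) = 0.0002
R_conv_out = 1/(25.6350*6.9130) = 0.0056
R_total = 0.0154 K/W
Q = 93.6590 / 0.0154 = 6073.6136 W

R_total = 0.0154 K/W, Q = 6073.6136 W


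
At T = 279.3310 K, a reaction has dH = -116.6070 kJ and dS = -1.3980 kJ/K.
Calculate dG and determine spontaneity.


T*dS = 279.3310 * -1.3980 = -390.5047 kJ
dG = -116.6070 + 390.5047 = 273.8977 kJ (non-spontaneous)

dG = 273.8977 kJ, non-spontaneous


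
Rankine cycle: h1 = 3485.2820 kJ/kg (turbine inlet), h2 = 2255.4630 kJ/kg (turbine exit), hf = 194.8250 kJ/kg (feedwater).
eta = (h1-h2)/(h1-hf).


W = 1229.8190 kJ/kg
Q_in = 3290.4570 kJ/kg
eta = 0.3738 = 37.3753%

eta = 37.3753%


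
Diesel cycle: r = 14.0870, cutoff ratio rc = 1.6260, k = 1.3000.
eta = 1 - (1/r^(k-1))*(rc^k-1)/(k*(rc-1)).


r^(k-1) = 2.2113
rc^k = 1.8813
eta = 0.5103 = 51.0269%

51.0269%


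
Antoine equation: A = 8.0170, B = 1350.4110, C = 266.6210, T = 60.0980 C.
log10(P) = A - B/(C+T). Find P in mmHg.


C+T = 326.7190
B/(C+T) = 4.1332
log10(P) = 8.0170 - 4.1332 = 3.8838
P = 10^3.8838 = 7651.5768 mmHg

7651.5768 mmHg


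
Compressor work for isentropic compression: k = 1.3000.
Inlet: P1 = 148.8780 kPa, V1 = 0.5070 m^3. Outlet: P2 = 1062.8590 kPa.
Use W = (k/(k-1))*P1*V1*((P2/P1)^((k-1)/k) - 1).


(k-1)/k = 0.2308
(P2/P1)^exp = 1.5740
W = 4.3333 * 148.8780 * 0.5070 * (1.5740 - 1) = 187.7353 kJ

187.7353 kJ


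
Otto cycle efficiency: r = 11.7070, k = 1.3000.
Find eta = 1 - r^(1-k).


r^(k-1) = 2.0919
eta = 1 - 1/2.0919 = 0.5220 = 52.1958%

52.1958%


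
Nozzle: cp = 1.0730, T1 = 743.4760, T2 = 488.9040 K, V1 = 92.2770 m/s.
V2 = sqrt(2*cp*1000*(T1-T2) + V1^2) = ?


dT = 254.5720 K
2*cp*1000*dT = 546311.5120
V1^2 = 8515.0447
V2 = sqrt(554826.5567) = 744.8668 m/s

744.8668 m/s


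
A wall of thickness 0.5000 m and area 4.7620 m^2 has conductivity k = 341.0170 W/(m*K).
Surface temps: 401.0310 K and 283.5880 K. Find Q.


dT = 117.4430 K
Q = 341.0170 * 4.7620 * 117.4430 / 0.5000 = 381436.7670 W

381436.7670 W


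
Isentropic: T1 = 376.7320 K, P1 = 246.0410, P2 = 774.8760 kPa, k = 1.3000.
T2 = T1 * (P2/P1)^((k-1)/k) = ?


(k-1)/k = 0.2308
(P2/P1)^exp = 1.3031
T2 = 376.7320 * 1.3031 = 490.9163 K

490.9163 K


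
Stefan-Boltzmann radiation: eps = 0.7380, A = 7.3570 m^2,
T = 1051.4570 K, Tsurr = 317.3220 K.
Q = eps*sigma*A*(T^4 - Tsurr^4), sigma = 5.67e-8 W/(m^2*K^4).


T^4 = 1.2223e+12
Tsurr^4 = 1.0139e+10
Q = 0.7380 * 5.67e-8 * 7.3570 * 1.2121e+12 = 373154.4227 W

373154.4227 W


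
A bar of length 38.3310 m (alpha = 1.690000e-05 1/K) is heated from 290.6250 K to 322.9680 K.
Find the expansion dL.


dT = 32.3430 K
dL = 1.690000e-05 * 38.3310 * 32.3430 = 0.020952 m
L_final = 38.351952 m

dL = 0.020952 m


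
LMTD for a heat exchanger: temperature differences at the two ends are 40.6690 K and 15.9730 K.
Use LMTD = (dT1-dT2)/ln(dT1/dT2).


dT1/dT2 = 2.5461
ln(dT1/dT2) = 0.9346
LMTD = 24.6960 / 0.9346 = 26.4251 K

26.4251 K


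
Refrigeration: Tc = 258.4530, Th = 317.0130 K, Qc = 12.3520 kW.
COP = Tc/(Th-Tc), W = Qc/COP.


COP = 258.4530 / 58.5600 = 4.4135
W = 12.3520 / 4.4135 = 2.7987 kW

COP = 4.4135, W = 2.7987 kW


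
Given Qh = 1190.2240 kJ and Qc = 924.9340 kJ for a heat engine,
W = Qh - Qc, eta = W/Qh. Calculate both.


W = 1190.2240 - 924.9340 = 265.2900 kJ
eta = 265.2900 / 1190.2240 = 0.2229 = 22.2891%

W = 265.2900 kJ, eta = 22.2891%


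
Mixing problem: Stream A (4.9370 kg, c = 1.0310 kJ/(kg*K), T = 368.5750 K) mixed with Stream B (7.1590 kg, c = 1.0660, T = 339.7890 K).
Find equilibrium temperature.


num = 4469.1618
den = 12.7215
Tf = 351.3066 K

351.3066 K


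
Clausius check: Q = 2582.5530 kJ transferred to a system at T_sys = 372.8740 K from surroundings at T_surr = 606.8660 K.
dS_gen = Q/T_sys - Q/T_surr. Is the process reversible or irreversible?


dS_sys = 2582.5530/372.8740 = 6.9261 kJ/K
dS_surr = -2582.5530/606.8660 = -4.2556 kJ/K
dS_gen = 6.9261 - 4.2556 = 2.6705 kJ/K (irreversible)

dS_gen = 2.6705 kJ/K, irreversible


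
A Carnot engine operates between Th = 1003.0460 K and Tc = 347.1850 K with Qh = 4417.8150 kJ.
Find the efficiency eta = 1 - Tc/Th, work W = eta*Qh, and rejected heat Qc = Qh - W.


eta = 1 - 347.1850/1003.0460 = 0.6539
W = 0.6539 * 4417.8150 = 2888.6737 kJ
Qc = 4417.8150 - 2888.6737 = 1529.1413 kJ

eta = 65.3869%, W = 2888.6737 kJ, Qc = 1529.1413 kJ


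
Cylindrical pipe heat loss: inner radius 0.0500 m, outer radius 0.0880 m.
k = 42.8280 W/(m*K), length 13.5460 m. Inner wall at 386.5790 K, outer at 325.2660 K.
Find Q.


dT = 61.3130 K
ln(ro/ri) = 0.5653
Q = 2*pi*42.8280*13.5460*61.3130 / 0.5653 = 395349.9660 W

395349.9660 W


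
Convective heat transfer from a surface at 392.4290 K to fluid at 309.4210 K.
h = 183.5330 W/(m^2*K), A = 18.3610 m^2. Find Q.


dT = 83.0080 K
Q = 183.5330 * 18.3610 * 83.0080 = 279724.4601 W

279724.4601 W


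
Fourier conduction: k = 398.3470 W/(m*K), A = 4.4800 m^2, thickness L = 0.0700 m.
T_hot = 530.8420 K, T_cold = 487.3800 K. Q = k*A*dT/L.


dT = 43.4620 K
Q = 398.3470 * 4.4800 * 43.4620 / 0.0700 = 1108029.2681 W

1108029.2681 W


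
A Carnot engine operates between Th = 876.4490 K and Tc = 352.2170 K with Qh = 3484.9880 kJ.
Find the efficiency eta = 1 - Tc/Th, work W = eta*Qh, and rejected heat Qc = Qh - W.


eta = 1 - 352.2170/876.4490 = 0.5981
W = 0.5981 * 3484.9880 = 2084.4821 kJ
Qc = 3484.9880 - 2084.4821 = 1400.5059 kJ

eta = 59.8132%, W = 2084.4821 kJ, Qc = 1400.5059 kJ


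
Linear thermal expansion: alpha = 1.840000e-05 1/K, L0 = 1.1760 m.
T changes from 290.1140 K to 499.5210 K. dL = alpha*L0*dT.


dT = 209.4070 K
dL = 1.840000e-05 * 1.1760 * 209.4070 = 0.004531 m
L_final = 1.180531 m

dL = 0.004531 m


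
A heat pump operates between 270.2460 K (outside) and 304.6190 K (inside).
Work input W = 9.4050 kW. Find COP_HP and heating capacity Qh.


COP = 304.6190 / 34.3730 = 8.8622
Qh = 8.8622 * 9.4050 = 83.3486 kW

COP = 8.8622, Qh = 83.3486 kW


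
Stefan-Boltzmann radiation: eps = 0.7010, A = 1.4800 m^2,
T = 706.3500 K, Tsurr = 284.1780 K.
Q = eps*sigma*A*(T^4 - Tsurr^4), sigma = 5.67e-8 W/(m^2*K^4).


T^4 = 2.4893e+11
Tsurr^4 = 6.5217e+09
Q = 0.7010 * 5.67e-8 * 1.4800 * 2.4241e+11 = 14259.7818 W

14259.7818 W


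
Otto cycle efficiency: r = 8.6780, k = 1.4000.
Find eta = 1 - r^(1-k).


r^(k-1) = 2.3734
eta = 1 - 1/2.3734 = 0.5787 = 57.8661%

57.8661%


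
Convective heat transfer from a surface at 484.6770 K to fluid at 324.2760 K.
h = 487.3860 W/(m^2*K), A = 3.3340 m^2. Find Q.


dT = 160.4010 K
Q = 487.3860 * 3.3340 * 160.4010 = 260642.7908 W

260642.7908 W


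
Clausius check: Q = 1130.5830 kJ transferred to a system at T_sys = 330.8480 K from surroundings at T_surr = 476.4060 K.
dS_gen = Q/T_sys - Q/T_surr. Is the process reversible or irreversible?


dS_sys = 1130.5830/330.8480 = 3.4172 kJ/K
dS_surr = -1130.5830/476.4060 = -2.3732 kJ/K
dS_gen = 3.4172 - 2.3732 = 1.0441 kJ/K (irreversible)

dS_gen = 1.0441 kJ/K, irreversible


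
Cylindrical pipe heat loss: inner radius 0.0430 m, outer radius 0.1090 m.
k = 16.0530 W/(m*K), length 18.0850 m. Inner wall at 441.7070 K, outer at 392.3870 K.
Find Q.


dT = 49.3200 K
ln(ro/ri) = 0.9301
Q = 2*pi*16.0530*18.0850*49.3200 / 0.9301 = 96722.0978 W

96722.0978 W


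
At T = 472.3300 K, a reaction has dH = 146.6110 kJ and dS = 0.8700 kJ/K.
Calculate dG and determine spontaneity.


T*dS = 472.3300 * 0.8700 = 410.9271 kJ
dG = 146.6110 - 410.9271 = -264.3161 kJ (spontaneous)

dG = -264.3161 kJ, spontaneous


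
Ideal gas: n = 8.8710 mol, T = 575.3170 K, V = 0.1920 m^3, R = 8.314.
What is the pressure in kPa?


P = nRT/V = 8.8710 * 8.314 * 575.3170 / 0.1920
= 42431.6389 / 0.1920 = 220998.1193 Pa = 220.9981 kPa

220.9981 kPa


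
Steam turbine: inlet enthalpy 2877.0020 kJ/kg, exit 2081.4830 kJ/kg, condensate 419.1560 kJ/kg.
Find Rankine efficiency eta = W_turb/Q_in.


W = 795.5190 kJ/kg
Q_in = 2457.8460 kJ/kg
eta = 0.3237 = 32.3665%

eta = 32.3665%


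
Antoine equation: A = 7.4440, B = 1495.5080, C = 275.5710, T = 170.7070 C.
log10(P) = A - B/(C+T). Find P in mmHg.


C+T = 446.2780
B/(C+T) = 3.3511
log10(P) = 7.4440 - 3.3511 = 4.0929
P = 10^4.0929 = 12386.0216 mmHg

12386.0216 mmHg


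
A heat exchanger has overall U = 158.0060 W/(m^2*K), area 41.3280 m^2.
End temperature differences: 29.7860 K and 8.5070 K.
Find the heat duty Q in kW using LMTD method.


LMTD = 16.9804 K
Q = 158.0060 * 41.3280 * 16.9804 = 110883.3722 W = 110.8834 kW

110.8834 kW


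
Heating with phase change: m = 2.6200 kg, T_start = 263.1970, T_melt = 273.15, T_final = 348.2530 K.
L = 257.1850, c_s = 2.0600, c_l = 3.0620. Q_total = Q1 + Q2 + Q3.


Q1 (sensible, solid) = 2.6200 * 2.0600 * 9.9530 = 53.7183 kJ
Q2 (latent) = 2.6200 * 257.1850 = 673.8247 kJ
Q3 (sensible, liquid) = 2.6200 * 3.0620 * 75.1030 = 602.5093 kJ
Q_total = 1330.0523 kJ

1330.0523 kJ


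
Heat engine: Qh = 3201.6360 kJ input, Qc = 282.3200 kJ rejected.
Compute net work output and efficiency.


W = 3201.6360 - 282.3200 = 2919.3160 kJ
eta = 2919.3160 / 3201.6360 = 0.9118 = 91.1820%

W = 2919.3160 kJ, eta = 91.1820%


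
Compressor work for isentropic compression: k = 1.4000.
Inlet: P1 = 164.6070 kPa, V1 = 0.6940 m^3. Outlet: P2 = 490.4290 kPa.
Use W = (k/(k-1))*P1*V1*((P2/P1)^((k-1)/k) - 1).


(k-1)/k = 0.2857
(P2/P1)^exp = 1.3660
W = 3.5000 * 164.6070 * 0.6940 * (1.3660 - 1) = 146.3560 kJ

146.3560 kJ


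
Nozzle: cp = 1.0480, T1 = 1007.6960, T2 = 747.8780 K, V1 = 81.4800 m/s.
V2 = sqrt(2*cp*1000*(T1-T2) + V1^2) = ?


dT = 259.8180 K
2*cp*1000*dT = 544578.5280
V1^2 = 6638.9904
V2 = sqrt(551217.5184) = 742.4402 m/s

742.4402 m/s


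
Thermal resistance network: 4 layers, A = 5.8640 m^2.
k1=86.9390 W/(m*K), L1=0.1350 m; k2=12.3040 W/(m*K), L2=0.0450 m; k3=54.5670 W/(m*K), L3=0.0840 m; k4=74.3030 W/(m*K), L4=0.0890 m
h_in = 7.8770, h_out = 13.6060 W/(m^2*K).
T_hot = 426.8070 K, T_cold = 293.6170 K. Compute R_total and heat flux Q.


R_conv_in = 1/(7.8770*5.8640) = 0.0216
R_1 = 0.1350/(86.9390*5.8640) = 0.0003
R_2 = 0.0450/(12.3040*5.8640) = 0.0006
R_3 = 0.0840/(54.5670*5.8640) = 0.0003
R_4 = 0.0890/(74.3030*5.8640) = 0.0002
R_conv_out = 1/(13.6060*5.8640) = 0.0125
R_total = 0.0355 K/W
Q = 133.1900 / 0.0355 = 3747.7942 W

R_total = 0.0355 K/W, Q = 3747.7942 W


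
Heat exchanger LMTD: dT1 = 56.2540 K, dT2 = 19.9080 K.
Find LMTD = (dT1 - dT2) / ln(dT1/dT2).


dT1/dT2 = 2.8257
ln(dT1/dT2) = 1.0388
LMTD = 36.3460 / 1.0388 = 34.9899 K

34.9899 K


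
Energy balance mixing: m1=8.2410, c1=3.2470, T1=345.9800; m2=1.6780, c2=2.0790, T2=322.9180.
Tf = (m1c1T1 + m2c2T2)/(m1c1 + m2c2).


num = 10384.4346
den = 30.2471
Tf = 343.3201 K

343.3201 K


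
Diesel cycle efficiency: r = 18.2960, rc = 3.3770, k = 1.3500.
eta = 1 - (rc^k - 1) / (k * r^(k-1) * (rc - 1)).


r^(k-1) = 2.7658
rc^k = 5.1703
eta = 0.5301 = 53.0126%

53.0126%


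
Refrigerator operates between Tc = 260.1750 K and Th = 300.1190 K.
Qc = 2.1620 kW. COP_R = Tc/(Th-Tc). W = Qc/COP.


COP = 260.1750 / 39.9440 = 6.5135
W = 2.1620 / 6.5135 = 0.3319 kW

COP = 6.5135, W = 0.3319 kW


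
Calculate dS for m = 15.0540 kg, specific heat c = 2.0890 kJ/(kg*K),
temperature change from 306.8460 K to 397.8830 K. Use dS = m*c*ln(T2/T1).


T2/T1 = 1.2967
ln(T2/T1) = 0.2598
dS = 15.0540 * 2.0890 * 0.2598 = 8.1705 kJ/K

8.1705 kJ/K


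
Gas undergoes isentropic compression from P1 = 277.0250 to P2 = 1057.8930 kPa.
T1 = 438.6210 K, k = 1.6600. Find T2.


(k-1)/k = 0.3976
(P2/P1)^exp = 1.7036
T2 = 438.6210 * 1.7036 = 747.2335 K

747.2335 K


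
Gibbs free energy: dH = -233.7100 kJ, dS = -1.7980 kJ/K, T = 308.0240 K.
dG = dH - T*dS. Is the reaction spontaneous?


T*dS = 308.0240 * -1.7980 = -553.8272 kJ
dG = -233.7100 + 553.8272 = 320.1172 kJ (non-spontaneous)

dG = 320.1172 kJ, non-spontaneous


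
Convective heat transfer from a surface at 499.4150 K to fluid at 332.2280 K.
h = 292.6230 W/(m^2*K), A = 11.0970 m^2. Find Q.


dT = 167.1870 K
Q = 292.6230 * 11.0970 * 167.1870 = 542895.8844 W

542895.8844 W


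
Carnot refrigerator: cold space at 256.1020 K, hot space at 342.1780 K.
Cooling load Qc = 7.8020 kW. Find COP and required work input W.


COP = 256.1020 / 86.0760 = 2.9753
W = 7.8020 / 2.9753 = 2.6223 kW

COP = 2.9753, W = 2.6223 kW


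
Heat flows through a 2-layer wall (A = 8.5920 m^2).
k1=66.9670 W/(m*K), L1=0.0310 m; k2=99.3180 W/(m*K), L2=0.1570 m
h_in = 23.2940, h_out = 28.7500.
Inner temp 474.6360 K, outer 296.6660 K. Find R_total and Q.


R_conv_in = 1/(23.2940*8.5920) = 0.0050
R_1 = 0.0310/(66.9670*8.5920) = 5.3877e-05
R_2 = 0.1570/(99.3180*8.5920) = 0.0002
R_conv_out = 1/(28.7500*8.5920) = 0.0040
R_total = 0.0093 K/W
Q = 177.9700 / 0.0093 = 19172.4987 W

R_total = 0.0093 K/W, Q = 19172.4987 W


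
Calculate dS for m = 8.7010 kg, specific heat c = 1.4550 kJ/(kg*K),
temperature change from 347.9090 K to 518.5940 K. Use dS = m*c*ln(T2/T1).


T2/T1 = 1.4906
ln(T2/T1) = 0.3992
dS = 8.7010 * 1.4550 * 0.3992 = 5.0536 kJ/K

5.0536 kJ/K


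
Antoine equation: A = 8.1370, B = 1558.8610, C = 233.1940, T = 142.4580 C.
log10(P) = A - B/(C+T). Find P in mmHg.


C+T = 375.6520
B/(C+T) = 4.1497
log10(P) = 8.1370 - 4.1497 = 3.9873
P = 10^3.9873 = 9710.7408 mmHg

9710.7408 mmHg


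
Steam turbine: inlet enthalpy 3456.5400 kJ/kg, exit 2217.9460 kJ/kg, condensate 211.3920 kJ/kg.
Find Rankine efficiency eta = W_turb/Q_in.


W = 1238.5940 kJ/kg
Q_in = 3245.1480 kJ/kg
eta = 0.3817 = 38.1676%

eta = 38.1676%


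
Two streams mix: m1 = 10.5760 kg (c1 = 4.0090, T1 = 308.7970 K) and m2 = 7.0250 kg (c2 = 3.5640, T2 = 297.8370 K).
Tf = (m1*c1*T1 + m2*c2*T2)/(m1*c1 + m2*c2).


num = 20549.7156
den = 67.4363
Tf = 304.7279 K

304.7279 K


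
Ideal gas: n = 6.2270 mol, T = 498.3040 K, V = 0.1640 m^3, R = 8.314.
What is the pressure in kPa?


P = nRT/V = 6.2270 * 8.314 * 498.3040 / 0.1640
= 25797.8349 / 0.1640 = 157303.8714 Pa = 157.3039 kPa

157.3039 kPa


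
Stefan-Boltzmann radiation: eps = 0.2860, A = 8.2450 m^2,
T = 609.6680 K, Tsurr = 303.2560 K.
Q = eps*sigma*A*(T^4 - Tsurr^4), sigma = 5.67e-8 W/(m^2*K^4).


T^4 = 1.3816e+11
Tsurr^4 = 8.4574e+09
Q = 0.2860 * 5.67e-8 * 8.2450 * 1.2970e+11 = 17341.1979 W

17341.1979 W


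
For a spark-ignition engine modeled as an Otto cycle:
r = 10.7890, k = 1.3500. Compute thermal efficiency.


r^(k-1) = 2.2990
eta = 1 - 1/2.2990 = 0.5650 = 56.5033%

56.5033%


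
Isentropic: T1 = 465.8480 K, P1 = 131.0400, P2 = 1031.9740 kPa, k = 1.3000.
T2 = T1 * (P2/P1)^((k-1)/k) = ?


(k-1)/k = 0.2308
(P2/P1)^exp = 1.6100
T2 = 465.8480 * 1.6100 = 750.0230 K

750.0230 K


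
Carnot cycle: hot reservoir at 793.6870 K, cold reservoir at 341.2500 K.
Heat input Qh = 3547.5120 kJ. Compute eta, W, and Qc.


eta = 1 - 341.2500/793.6870 = 0.5700
W = 0.5700 * 3547.5120 = 2022.2401 kJ
Qc = 3547.5120 - 2022.2401 = 1525.2719 kJ

eta = 57.0045%, W = 2022.2401 kJ, Qc = 1525.2719 kJ


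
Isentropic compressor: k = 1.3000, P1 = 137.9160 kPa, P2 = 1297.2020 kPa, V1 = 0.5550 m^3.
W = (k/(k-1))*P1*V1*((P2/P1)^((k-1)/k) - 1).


(k-1)/k = 0.2308
(P2/P1)^exp = 1.6774
W = 4.3333 * 137.9160 * 0.5550 * (1.6774 - 1) = 224.6758 kJ

224.6758 kJ


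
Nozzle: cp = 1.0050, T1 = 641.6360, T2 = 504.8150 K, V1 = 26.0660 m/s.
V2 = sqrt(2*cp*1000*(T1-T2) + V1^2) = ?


dT = 136.8210 K
2*cp*1000*dT = 275010.2100
V1^2 = 679.4364
V2 = sqrt(275689.6464) = 525.0616 m/s

525.0616 m/s


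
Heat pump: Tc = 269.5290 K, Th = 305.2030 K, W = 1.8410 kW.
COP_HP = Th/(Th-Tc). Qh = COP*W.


COP = 305.2030 / 35.6740 = 8.5553
Qh = 8.5553 * 1.8410 = 15.7504 kW

COP = 8.5553, Qh = 15.7504 kW


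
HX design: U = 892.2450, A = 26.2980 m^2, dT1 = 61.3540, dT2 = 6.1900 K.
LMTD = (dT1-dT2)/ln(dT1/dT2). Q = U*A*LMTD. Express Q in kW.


LMTD = 24.0500 K
Q = 892.2450 * 26.2980 * 24.0500 = 564314.4775 W = 564.3145 kW

564.3145 kW


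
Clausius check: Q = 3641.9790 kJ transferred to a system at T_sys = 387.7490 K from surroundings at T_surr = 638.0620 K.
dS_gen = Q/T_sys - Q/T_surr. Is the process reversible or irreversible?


dS_sys = 3641.9790/387.7490 = 9.3926 kJ/K
dS_surr = -3641.9790/638.0620 = -5.7079 kJ/K
dS_gen = 9.3926 - 5.7079 = 3.6847 kJ/K (irreversible)

dS_gen = 3.6847 kJ/K, irreversible


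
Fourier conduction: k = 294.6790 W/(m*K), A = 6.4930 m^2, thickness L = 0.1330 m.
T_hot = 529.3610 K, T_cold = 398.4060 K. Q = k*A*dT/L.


dT = 130.9550 K
Q = 294.6790 * 6.4930 * 130.9550 / 0.1330 = 1883931.1810 W

1883931.1810 W


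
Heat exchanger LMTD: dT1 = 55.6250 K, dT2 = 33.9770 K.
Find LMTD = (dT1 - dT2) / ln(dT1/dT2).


dT1/dT2 = 1.6371
ln(dT1/dT2) = 0.4929
LMTD = 21.6480 / 0.4929 = 43.9153 K

43.9153 K


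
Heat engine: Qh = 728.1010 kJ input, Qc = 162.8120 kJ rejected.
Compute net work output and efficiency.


W = 728.1010 - 162.8120 = 565.2890 kJ
eta = 565.2890 / 728.1010 = 0.7764 = 77.6388%

W = 565.2890 kJ, eta = 77.6388%


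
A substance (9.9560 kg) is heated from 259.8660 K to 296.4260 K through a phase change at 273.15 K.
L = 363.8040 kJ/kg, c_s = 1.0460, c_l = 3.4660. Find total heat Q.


Q1 (sensible, solid) = 9.9560 * 1.0460 * 13.2840 = 138.3393 kJ
Q2 (latent) = 9.9560 * 363.8040 = 3622.0326 kJ
Q3 (sensible, liquid) = 9.9560 * 3.4660 * 23.2760 = 803.1965 kJ
Q_total = 4563.5684 kJ

4563.5684 kJ


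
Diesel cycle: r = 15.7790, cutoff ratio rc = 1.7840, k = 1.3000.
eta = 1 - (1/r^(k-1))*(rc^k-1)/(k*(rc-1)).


r^(k-1) = 2.2878
rc^k = 2.1223
eta = 0.5187 = 51.8675%

51.8675%


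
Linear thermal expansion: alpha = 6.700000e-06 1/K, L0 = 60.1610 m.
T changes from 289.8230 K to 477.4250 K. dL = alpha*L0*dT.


dT = 187.6020 K
dL = 6.700000e-06 * 60.1610 * 187.6020 = 0.075618 m
L_final = 60.236618 m

dL = 0.075618 m


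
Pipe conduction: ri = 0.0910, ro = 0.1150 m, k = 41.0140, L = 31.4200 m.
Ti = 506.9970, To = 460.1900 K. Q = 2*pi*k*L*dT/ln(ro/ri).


dT = 46.8070 K
ln(ro/ri) = 0.2341
Q = 2*pi*41.0140*31.4200*46.8070 / 0.2341 = 1619117.4867 W

1619117.4867 W


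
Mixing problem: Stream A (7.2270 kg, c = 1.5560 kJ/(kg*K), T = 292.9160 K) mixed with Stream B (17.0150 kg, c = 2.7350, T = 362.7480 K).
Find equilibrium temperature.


num = 20174.7525
den = 57.7812
Tf = 349.1575 K

349.1575 K


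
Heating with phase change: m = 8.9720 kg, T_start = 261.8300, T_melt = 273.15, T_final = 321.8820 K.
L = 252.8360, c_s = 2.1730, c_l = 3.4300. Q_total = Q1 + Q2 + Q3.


Q1 (sensible, solid) = 8.9720 * 2.1730 * 11.3200 = 220.6965 kJ
Q2 (latent) = 8.9720 * 252.8360 = 2268.4446 kJ
Q3 (sensible, liquid) = 8.9720 * 3.4300 * 48.7320 = 1499.6766 kJ
Q_total = 3988.8177 kJ

3988.8177 kJ


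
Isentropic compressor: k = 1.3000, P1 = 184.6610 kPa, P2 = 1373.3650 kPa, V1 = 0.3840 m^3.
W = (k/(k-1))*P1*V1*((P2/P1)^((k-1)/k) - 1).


(k-1)/k = 0.2308
(P2/P1)^exp = 1.5889
W = 4.3333 * 184.6610 * 0.3840 * (1.5889 - 1) = 180.9528 kJ

180.9528 kJ


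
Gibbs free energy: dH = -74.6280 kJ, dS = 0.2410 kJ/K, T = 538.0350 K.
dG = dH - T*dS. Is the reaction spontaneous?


T*dS = 538.0350 * 0.2410 = 129.6664 kJ
dG = -74.6280 - 129.6664 = -204.2944 kJ (spontaneous)

dG = -204.2944 kJ, spontaneous


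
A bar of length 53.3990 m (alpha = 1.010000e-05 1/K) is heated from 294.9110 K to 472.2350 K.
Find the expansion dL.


dT = 177.3240 K
dL = 1.010000e-05 * 53.3990 * 177.3240 = 0.095636 m
L_final = 53.494636 m

dL = 0.095636 m


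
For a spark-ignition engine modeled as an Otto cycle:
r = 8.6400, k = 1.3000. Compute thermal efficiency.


r^(k-1) = 1.9097
eta = 1 - 1/1.9097 = 0.4763 = 47.6344%

47.6344%


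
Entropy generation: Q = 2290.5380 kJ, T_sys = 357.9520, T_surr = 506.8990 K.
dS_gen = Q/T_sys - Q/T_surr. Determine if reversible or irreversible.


dS_sys = 2290.5380/357.9520 = 6.3990 kJ/K
dS_surr = -2290.5380/506.8990 = -4.5187 kJ/K
dS_gen = 6.3990 - 4.5187 = 1.8803 kJ/K (irreversible)

dS_gen = 1.8803 kJ/K, irreversible


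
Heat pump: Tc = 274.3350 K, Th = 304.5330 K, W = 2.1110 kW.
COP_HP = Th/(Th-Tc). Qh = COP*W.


COP = 304.5330 / 30.1980 = 10.0845
Qh = 10.0845 * 2.1110 = 21.2885 kW

COP = 10.0845, Qh = 21.2885 kW


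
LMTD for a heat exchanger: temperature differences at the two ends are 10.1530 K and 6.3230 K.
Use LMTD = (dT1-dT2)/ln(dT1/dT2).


dT1/dT2 = 1.6057
ln(dT1/dT2) = 0.4736
LMTD = 3.8300 / 0.4736 = 8.0874 K

8.0874 K


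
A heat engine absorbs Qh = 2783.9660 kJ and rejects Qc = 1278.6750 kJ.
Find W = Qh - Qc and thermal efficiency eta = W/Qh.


W = 2783.9660 - 1278.6750 = 1505.2910 kJ
eta = 1505.2910 / 2783.9660 = 0.5407 = 54.0700%

W = 1505.2910 kJ, eta = 54.0700%


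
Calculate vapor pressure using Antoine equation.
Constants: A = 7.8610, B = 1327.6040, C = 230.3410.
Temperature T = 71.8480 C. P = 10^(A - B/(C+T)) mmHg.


C+T = 302.1890
B/(C+T) = 4.3933
log10(P) = 7.8610 - 4.3933 = 3.4677
P = 10^3.4677 = 2935.6867 mmHg

2935.6867 mmHg


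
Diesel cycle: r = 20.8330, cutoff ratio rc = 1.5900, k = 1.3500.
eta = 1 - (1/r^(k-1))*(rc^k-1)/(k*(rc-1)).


r^(k-1) = 2.8944
rc^k = 1.8702
eta = 0.6225 = 62.2544%

62.2544%


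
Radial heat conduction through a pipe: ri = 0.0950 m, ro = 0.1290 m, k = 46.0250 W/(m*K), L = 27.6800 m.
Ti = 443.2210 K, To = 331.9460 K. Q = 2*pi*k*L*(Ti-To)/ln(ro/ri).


dT = 111.2750 K
ln(ro/ri) = 0.3059
Q = 2*pi*46.0250*27.6800*111.2750 / 0.3059 = 2911437.4348 W

2911437.4348 W


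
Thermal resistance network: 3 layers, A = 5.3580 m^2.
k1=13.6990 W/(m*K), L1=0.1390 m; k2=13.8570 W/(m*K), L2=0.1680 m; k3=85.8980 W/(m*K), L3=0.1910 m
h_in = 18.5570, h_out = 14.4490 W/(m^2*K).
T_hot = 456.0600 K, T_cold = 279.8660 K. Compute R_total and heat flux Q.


R_conv_in = 1/(18.5570*5.3580) = 0.0101
R_1 = 0.1390/(13.6990*5.3580) = 0.0019
R_2 = 0.1680/(13.8570*5.3580) = 0.0023
R_3 = 0.1910/(85.8980*5.3580) = 0.0004
R_conv_out = 1/(14.4490*5.3580) = 0.0129
R_total = 0.0275 K/W
Q = 176.1940 / 0.0275 = 6396.3715 W

R_total = 0.0275 K/W, Q = 6396.3715 W


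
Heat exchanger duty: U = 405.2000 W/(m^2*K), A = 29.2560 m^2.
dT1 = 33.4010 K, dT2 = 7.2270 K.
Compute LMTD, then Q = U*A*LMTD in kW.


LMTD = 17.0987 K
Q = 405.2000 * 29.2560 * 17.0987 = 202696.7841 W = 202.6968 kW

202.6968 kW


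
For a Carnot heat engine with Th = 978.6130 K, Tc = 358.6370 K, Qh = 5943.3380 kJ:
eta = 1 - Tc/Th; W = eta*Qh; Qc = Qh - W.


eta = 1 - 358.6370/978.6130 = 0.6335
W = 0.6335 * 5943.3380 = 3765.2544 kJ
Qc = 5943.3380 - 3765.2544 = 2178.0836 kJ

eta = 63.3525%, W = 3765.2544 kJ, Qc = 2178.0836 kJ


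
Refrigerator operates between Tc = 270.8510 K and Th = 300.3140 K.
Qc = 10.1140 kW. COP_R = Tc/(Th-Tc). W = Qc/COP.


COP = 270.8510 / 29.4630 = 9.1929
W = 10.1140 / 9.1929 = 1.1002 kW

COP = 9.1929, W = 1.1002 kW


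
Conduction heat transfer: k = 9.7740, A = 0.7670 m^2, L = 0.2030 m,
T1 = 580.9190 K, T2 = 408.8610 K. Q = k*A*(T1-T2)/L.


dT = 172.0580 K
Q = 9.7740 * 0.7670 * 172.0580 / 0.2030 = 6353.9901 W

6353.9901 W


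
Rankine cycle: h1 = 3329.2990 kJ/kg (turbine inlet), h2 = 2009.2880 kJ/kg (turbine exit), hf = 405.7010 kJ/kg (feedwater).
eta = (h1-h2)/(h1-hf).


W = 1320.0110 kJ/kg
Q_in = 2923.5980 kJ/kg
eta = 0.4515 = 45.1502%

eta = 45.1502%


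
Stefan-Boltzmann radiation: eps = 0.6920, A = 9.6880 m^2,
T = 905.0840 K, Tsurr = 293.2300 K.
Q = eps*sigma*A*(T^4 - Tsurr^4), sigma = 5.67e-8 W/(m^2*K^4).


T^4 = 6.7105e+11
Tsurr^4 = 7.3932e+09
Q = 0.6920 * 5.67e-8 * 9.6880 * 6.6366e+11 = 252271.0973 W

252271.0973 W


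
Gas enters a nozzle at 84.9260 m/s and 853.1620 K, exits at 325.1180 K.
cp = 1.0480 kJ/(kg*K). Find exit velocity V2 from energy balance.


dT = 528.0440 K
2*cp*1000*dT = 1106780.2240
V1^2 = 7212.4255
V2 = sqrt(1113992.6495) = 1055.4585 m/s

1055.4585 m/s


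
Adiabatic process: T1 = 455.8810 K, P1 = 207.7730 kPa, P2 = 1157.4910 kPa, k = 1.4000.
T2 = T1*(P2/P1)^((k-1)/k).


(k-1)/k = 0.2857
(P2/P1)^exp = 1.6335
T2 = 455.8810 * 1.6335 = 744.6873 K

744.6873 K


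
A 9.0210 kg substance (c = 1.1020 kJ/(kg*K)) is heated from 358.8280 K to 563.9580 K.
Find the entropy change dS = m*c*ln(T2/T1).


T2/T1 = 1.5717
ln(T2/T1) = 0.4521
dS = 9.0210 * 1.1020 * 0.4521 = 4.4948 kJ/K

4.4948 kJ/K


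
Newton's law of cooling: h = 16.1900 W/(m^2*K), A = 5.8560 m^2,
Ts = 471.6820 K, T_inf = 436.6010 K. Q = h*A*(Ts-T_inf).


dT = 35.0810 K
Q = 16.1900 * 5.8560 * 35.0810 = 3325.9819 W

3325.9819 W


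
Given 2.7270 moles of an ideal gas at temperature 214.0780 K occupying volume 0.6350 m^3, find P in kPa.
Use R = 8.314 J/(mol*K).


P = nRT/V = 2.7270 * 8.314 * 214.0780 / 0.6350
= 4853.6359 / 0.6350 = 7643.5211 Pa = 7.6435 kPa

7.6435 kPa


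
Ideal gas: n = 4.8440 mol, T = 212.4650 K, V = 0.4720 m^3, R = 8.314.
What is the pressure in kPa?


P = nRT/V = 4.8440 * 8.314 * 212.4650 / 0.4720
= 8556.6063 / 0.4720 = 18128.4033 Pa = 18.1284 kPa

18.1284 kPa


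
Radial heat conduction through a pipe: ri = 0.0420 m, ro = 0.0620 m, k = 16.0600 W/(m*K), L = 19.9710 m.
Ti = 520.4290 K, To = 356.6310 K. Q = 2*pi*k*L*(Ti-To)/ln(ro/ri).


dT = 163.7980 K
ln(ro/ri) = 0.3895
Q = 2*pi*16.0600*19.9710*163.7980 / 0.3895 = 847550.6097 W

847550.6097 W


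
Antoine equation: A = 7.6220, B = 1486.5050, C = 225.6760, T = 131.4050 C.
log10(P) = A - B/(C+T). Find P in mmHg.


C+T = 357.0810
B/(C+T) = 4.1629
log10(P) = 7.6220 - 4.1629 = 3.4591
P = 10^3.4591 = 2877.8290 mmHg

2877.8290 mmHg


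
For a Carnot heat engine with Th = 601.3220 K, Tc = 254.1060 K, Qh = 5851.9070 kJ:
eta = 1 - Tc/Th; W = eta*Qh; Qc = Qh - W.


eta = 1 - 254.1060/601.3220 = 0.5774
W = 0.5774 * 5851.9070 = 3379.0145 kJ
Qc = 5851.9070 - 3379.0145 = 2472.8925 kJ

eta = 57.7421%, W = 3379.0145 kJ, Qc = 2472.8925 kJ


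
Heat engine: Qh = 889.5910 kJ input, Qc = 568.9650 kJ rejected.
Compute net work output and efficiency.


W = 889.5910 - 568.9650 = 320.6260 kJ
eta = 320.6260 / 889.5910 = 0.3604 = 36.0420%

W = 320.6260 kJ, eta = 36.0420%


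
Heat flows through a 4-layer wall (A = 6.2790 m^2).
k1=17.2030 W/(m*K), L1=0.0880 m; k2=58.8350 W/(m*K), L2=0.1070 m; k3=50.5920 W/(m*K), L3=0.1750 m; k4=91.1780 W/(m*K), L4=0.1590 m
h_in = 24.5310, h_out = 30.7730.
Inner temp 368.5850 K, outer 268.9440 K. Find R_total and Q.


R_conv_in = 1/(24.5310*6.2790) = 0.0065
R_1 = 0.0880/(17.2030*6.2790) = 0.0008
R_2 = 0.1070/(58.8350*6.2790) = 0.0003
R_3 = 0.1750/(50.5920*6.2790) = 0.0006
R_4 = 0.1590/(91.1780*6.2790) = 0.0003
R_conv_out = 1/(30.7730*6.2790) = 0.0052
R_total = 0.0136 K/W
Q = 99.6410 / 0.0136 = 7326.2623 W

R_total = 0.0136 K/W, Q = 7326.2623 W


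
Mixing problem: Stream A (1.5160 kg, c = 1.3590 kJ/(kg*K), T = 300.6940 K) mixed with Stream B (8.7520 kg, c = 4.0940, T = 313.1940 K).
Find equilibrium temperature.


num = 11841.4595
den = 37.8909
Tf = 312.5143 K

312.5143 K


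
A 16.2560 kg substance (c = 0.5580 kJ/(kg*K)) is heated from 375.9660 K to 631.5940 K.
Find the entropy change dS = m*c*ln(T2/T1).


T2/T1 = 1.6799
ln(T2/T1) = 0.5187
dS = 16.2560 * 0.5580 * 0.5187 = 4.7055 kJ/K

4.7055 kJ/K


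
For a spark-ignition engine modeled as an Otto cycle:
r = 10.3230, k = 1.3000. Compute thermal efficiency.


r^(k-1) = 2.0144
eta = 1 - 1/2.0144 = 0.5036 = 50.3570%

50.3570%


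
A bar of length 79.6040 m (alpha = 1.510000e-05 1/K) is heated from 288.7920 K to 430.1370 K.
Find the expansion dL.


dT = 141.3450 K
dL = 1.510000e-05 * 79.6040 * 141.3450 = 0.169900 m
L_final = 79.773900 m

dL = 0.169900 m


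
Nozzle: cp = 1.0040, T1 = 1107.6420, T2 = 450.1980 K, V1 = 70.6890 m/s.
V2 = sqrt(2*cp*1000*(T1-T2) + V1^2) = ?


dT = 657.4440 K
2*cp*1000*dT = 1320147.5520
V1^2 = 4996.9347
V2 = sqrt(1325144.4867) = 1151.1492 m/s

1151.1492 m/s


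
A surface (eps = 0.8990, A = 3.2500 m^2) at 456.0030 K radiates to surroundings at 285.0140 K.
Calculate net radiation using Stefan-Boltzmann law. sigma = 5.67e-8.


T^4 = 4.3239e+10
Tsurr^4 = 6.5988e+09
Q = 0.8990 * 5.67e-8 * 3.2500 * 3.6640e+10 = 6069.8543 W

6069.8543 W


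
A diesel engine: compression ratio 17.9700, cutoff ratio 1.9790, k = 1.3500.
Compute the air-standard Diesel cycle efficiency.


r^(k-1) = 2.7485
rc^k = 2.5131
eta = 0.5835 = 58.3470%

58.3470%


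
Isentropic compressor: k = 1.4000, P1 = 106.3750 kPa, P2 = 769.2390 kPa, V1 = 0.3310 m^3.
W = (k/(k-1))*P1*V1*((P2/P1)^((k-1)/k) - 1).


(k-1)/k = 0.2857
(P2/P1)^exp = 1.7599
W = 3.5000 * 106.3750 * 0.3310 * (1.7599 - 1) = 93.6486 kJ

93.6486 kJ


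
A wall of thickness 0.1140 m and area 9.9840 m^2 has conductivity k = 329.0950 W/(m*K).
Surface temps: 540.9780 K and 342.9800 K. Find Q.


dT = 197.9980 K
Q = 329.0950 * 9.9840 * 197.9980 / 0.1140 = 5706657.5059 W

5706657.5059 W


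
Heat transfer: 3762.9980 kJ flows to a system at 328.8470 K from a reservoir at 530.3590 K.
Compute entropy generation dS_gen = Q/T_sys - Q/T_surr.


dS_sys = 3762.9980/328.8470 = 11.4430 kJ/K
dS_surr = -3762.9980/530.3590 = -7.0952 kJ/K
dS_gen = 11.4430 - 7.0952 = 4.3478 kJ/K (irreversible)

dS_gen = 4.3478 kJ/K, irreversible


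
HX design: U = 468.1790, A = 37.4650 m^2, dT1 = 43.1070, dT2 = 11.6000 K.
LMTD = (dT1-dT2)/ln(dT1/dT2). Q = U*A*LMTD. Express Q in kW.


LMTD = 24.0020 K
Q = 468.1790 * 37.4650 * 24.0020 = 421003.5446 W = 421.0035 kW

421.0035 kW


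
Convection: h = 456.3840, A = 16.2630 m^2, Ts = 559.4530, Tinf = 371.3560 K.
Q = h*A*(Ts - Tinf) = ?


dT = 188.0970 K
Q = 456.3840 * 16.2630 * 188.0970 = 1396088.4733 W

1396088.4733 W


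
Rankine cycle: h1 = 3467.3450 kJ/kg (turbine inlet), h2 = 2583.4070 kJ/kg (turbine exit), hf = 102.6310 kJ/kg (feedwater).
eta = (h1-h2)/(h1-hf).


W = 883.9380 kJ/kg
Q_in = 3364.7140 kJ/kg
eta = 0.2627 = 26.2708%

eta = 26.2708%


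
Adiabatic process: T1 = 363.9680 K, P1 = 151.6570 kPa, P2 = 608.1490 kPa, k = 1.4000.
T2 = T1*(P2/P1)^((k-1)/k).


(k-1)/k = 0.2857
(P2/P1)^exp = 1.4871
T2 = 363.9680 * 1.4871 = 541.2415 K

541.2415 K


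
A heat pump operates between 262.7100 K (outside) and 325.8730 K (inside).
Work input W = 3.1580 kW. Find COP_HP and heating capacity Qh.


COP = 325.8730 / 63.1630 = 5.1592
Qh = 5.1592 * 3.1580 = 16.2929 kW

COP = 5.1592, Qh = 16.2929 kW


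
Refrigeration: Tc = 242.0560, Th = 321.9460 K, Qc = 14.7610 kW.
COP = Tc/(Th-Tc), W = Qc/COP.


COP = 242.0560 / 79.8900 = 3.0299
W = 14.7610 / 3.0299 = 4.8718 kW

COP = 3.0299, W = 4.8718 kW


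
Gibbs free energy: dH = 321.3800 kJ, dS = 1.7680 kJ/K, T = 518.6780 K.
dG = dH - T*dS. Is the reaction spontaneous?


T*dS = 518.6780 * 1.7680 = 917.0227 kJ
dG = 321.3800 - 917.0227 = -595.6427 kJ (spontaneous)

dG = -595.6427 kJ, spontaneous


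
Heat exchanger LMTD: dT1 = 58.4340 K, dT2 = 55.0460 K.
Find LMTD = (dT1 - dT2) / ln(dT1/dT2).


dT1/dT2 = 1.0615
ln(dT1/dT2) = 0.0597
LMTD = 3.3880 / 0.0597 = 56.7231 K

56.7231 K


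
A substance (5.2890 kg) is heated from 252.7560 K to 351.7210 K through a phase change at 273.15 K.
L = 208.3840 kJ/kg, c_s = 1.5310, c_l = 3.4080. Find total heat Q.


Q1 (sensible, solid) = 5.2890 * 1.5310 * 20.3940 = 165.1396 kJ
Q2 (latent) = 5.2890 * 208.3840 = 1102.1430 kJ
Q3 (sensible, liquid) = 5.2890 * 3.4080 * 78.5710 = 1416.2354 kJ
Q_total = 2683.5179 kJ

2683.5179 kJ


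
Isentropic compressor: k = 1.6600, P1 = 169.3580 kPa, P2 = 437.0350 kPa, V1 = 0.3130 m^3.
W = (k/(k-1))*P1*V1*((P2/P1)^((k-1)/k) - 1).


(k-1)/k = 0.3976
(P2/P1)^exp = 1.4578
W = 2.5152 * 169.3580 * 0.3130 * (1.4578 - 1) = 61.0339 kJ

61.0339 kJ


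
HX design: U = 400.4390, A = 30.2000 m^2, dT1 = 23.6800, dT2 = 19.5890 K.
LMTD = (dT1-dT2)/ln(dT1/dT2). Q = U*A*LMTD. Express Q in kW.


LMTD = 21.5699 K
Q = 400.4390 * 30.2000 * 21.5699 = 260850.1145 W = 260.8501 kW

260.8501 kW


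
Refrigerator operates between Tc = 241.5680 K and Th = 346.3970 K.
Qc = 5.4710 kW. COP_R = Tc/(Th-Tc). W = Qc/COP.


COP = 241.5680 / 104.8290 = 2.3044
W = 5.4710 / 2.3044 = 2.3742 kW

COP = 2.3044, W = 2.3742 kW


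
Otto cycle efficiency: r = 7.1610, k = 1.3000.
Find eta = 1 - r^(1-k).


r^(k-1) = 1.8051
eta = 1 - 1/1.8051 = 0.4460 = 44.6002%

44.6002%


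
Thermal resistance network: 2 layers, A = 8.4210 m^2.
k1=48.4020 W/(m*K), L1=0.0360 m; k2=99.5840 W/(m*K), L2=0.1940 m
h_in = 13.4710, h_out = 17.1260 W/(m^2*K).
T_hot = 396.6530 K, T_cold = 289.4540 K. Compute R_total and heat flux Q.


R_conv_in = 1/(13.4710*8.4210) = 0.0088
R_1 = 0.0360/(48.4020*8.4210) = 8.8323e-05
R_2 = 0.1940/(99.5840*8.4210) = 0.0002
R_conv_out = 1/(17.1260*8.4210) = 0.0069
R_total = 0.0161 K/W
Q = 107.1990 / 0.0161 = 6671.2117 W

R_total = 0.0161 K/W, Q = 6671.2117 W


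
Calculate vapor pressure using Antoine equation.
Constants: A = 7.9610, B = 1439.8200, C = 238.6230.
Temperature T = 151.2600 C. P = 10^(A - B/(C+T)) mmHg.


C+T = 389.8830
B/(C+T) = 3.6930
log10(P) = 7.9610 - 3.6930 = 4.2680
P = 10^4.2680 = 18537.2779 mmHg

18537.2779 mmHg


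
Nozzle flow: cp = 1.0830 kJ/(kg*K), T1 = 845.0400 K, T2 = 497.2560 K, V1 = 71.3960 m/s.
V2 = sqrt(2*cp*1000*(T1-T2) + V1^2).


dT = 347.7840 K
2*cp*1000*dT = 753300.1440
V1^2 = 5097.3888
V2 = sqrt(758397.5328) = 870.8602 m/s

870.8602 m/s


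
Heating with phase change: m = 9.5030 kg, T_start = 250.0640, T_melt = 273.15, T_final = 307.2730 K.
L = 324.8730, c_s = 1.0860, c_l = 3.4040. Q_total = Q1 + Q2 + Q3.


Q1 (sensible, solid) = 9.5030 * 1.0860 * 23.0860 = 238.2535 kJ
Q2 (latent) = 9.5030 * 324.8730 = 3087.2681 kJ
Q3 (sensible, liquid) = 9.5030 * 3.4040 * 34.1230 = 1103.8180 kJ
Q_total = 4429.3396 kJ

4429.3396 kJ


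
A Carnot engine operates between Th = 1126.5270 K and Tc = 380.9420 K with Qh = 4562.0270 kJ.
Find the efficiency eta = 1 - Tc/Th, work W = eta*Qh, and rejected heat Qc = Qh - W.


eta = 1 - 380.9420/1126.5270 = 0.6618
W = 0.6618 * 4562.0270 = 3019.3496 kJ
Qc = 4562.0270 - 3019.3496 = 1542.6774 kJ

eta = 66.1844%, W = 3019.3496 kJ, Qc = 1542.6774 kJ


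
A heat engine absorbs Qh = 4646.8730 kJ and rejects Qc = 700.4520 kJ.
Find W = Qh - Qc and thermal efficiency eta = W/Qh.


W = 4646.8730 - 700.4520 = 3946.4210 kJ
eta = 3946.4210 / 4646.8730 = 0.8493 = 84.9264%

W = 3946.4210 kJ, eta = 84.9264%


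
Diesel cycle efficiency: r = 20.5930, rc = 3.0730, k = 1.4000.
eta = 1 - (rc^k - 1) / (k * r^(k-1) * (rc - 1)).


r^(k-1) = 3.3534
rc^k = 4.8149
eta = 0.6080 = 60.8016%

60.8016%
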